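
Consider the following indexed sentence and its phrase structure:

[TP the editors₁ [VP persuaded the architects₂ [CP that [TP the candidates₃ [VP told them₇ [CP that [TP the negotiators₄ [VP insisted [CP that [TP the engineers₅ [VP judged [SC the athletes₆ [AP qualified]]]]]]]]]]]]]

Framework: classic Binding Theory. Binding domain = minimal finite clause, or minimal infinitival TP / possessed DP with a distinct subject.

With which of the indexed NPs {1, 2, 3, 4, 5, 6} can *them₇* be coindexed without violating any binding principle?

*them* is a pronoun, so Principle B applies: it must be free in its binding domain.
Binding domain of *them₇*: the embedded TP, whose subject is the candidates₃.
*the editors₁* c-commands the pronoun but from outside its binding domain, and is not c-commanded by it → coindexation permitted.
*the architects₂* c-commands the pronoun but from outside its binding domain, and is not c-commanded by it → coindexation permitted.
*the candidates₃* c-commands the pronoun within its binding domain → coindexation would violate Principle B.
*the negotiators₄*: the pronoun c-commands this R-expression → coindexation would violate Principle C on *the negotiators₄*.
*the engineers₅*: the pronoun c-commands this R-expression → coindexation would violate Principle C on *the engineers₅*.
*the athletes₆*: the pronoun c-commands this R-expression → coindexation would violate Principle C on *the athletes₆*.

{1, 2}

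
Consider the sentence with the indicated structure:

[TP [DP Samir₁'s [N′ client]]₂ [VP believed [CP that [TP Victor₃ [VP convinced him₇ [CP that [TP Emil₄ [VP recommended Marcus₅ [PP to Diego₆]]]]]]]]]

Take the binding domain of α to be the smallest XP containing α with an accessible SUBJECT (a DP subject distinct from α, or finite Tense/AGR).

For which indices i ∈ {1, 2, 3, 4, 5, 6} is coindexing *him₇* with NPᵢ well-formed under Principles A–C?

{1, 2}

*him* is a pronoun, so Principle B applies: it must be free in its binding domain.
Binding domain of *him₇*: the embedded TP, whose subject is Victor₃.
*Samir₁* and the pronoun do not c-command one another → neither Principle B nor Principle C is at stake; coindexation permitted.
*[Samir₁'s client]₂* c-commands the pronoun but from outside its binding domain, and is not c-commanded by it → coindexation permitted.
*Victor₃* c-commands the pronoun within its binding domain → coindexation would violate Principle B.
*Emil₄*: the pronoun c-commands this R-expression → coindexation would violate Principle C on *Emil₄*.
*Marcus₅*: the pronoun c-commands this R-expression → coindexation would violate Principle C on *Marcus₅*.
*Diego₆*: the pronoun c-commands this R-expression → coindexation would violate Principle C on *Diego₆*.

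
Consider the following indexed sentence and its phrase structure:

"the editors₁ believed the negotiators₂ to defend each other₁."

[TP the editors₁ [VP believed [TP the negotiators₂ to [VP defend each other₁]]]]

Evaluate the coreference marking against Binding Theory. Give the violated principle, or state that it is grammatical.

Principle A

The two coindexed NPs are *the editors₁* and *each other₁*.
*each other₁* is an anaphor. Principle A requires it to be bound within its binding domain — the embedded TP, whose subject is the negotiators₂.
Within that domain it is c-commanded by *the negotiators₂*, which does not share its index.
*the editors₁* does c-command the anaphor, but from outside its binding domain.
The anaphor is unbound in its domain → Principle A violation.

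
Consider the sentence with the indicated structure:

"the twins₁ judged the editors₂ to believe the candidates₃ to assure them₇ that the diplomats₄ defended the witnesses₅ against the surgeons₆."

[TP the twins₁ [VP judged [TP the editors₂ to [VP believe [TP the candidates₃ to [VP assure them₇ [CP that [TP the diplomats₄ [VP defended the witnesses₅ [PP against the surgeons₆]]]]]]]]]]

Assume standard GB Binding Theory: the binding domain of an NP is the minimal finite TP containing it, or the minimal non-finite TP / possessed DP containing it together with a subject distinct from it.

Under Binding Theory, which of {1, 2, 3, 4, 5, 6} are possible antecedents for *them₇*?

{1, 2}

*them* is a pronoun, so Principle B applies: it must be free in its binding domain.
Binding domain of *them₇*: the embedded TP, whose subject is the candidates₃.
*the twins₁* c-commands the pronoun but from outside its binding domain, and is not c-commanded by it → coindexation permitted.
*the editors₂* c-commands the pronoun but from outside its binding domain, and is not c-commanded by it → coindexation permitted.
*the candidates₃* c-commands the pronoun within its binding domain → coindexation would violate Principle B.
*the diplomats₄*: the pronoun c-commands this R-expression → coindexation would violate Principle C on *the diplomats₄*.
*the witnesses₅*: the pronoun c-commands this R-expression → coindexation would violate Principle C on *the witnesses₅*.
*the surgeons₆*: the pronoun c-commands this R-expression → coindexation would violate Principle C on *the surgeons₆*.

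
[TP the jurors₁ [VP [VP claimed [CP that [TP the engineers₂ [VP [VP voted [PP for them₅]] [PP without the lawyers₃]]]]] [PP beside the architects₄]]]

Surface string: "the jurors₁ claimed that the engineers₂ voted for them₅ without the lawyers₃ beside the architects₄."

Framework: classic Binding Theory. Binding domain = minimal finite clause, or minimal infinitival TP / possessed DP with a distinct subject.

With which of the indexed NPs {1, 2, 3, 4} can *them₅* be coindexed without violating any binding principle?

{1, 3, 4}

*them* is a pronoun, so Principle B applies: it must be free in its binding domain.
Binding domain of *them₅*: the embedded TP, whose subject is the engineers₂.
*the jurors₁* c-commands the pronoun but from outside its binding domain, and is not c-commanded by it → coindexation permitted.
*the engineers₂* c-commands the pronoun within its binding domain → coindexation would violate Principle B.
*the lawyers₃* and the pronoun do not c-command one another → neither Principle B nor Principle C is at stake; coindexation permitted.
*the architects₄* and the pronoun do not c-command one another → neither Principle B nor Principle C is at stake; coindexation permitted.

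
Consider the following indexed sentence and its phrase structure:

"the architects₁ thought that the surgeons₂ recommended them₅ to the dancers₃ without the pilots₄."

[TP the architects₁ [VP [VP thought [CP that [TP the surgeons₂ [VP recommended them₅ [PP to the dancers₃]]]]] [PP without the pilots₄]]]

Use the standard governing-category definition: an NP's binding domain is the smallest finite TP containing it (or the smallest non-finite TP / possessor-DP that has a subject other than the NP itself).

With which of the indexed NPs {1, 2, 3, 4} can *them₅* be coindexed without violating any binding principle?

*them* is a pronoun, so Principle B applies: it must be free in its binding domain.
Binding domain of *them₅*: the embedded TP, whose subject is the surgeons₂.
*the architects₁* c-commands the pronoun but from outside its binding domain, and is not c-commanded by it → coindexation permitted.
*the surgeons₂* c-commands the pronoun within its binding domain → coindexation would violate Principle B.
*the dancers₃*: the pronoun c-commands this R-expression → coindexation would violate Principle C on *the dancers₃*.
*the pilots₄* and the pronoun do not c-command one another → neither Principle B nor Principle C is at stake; coindexation permitted.

{1, 4}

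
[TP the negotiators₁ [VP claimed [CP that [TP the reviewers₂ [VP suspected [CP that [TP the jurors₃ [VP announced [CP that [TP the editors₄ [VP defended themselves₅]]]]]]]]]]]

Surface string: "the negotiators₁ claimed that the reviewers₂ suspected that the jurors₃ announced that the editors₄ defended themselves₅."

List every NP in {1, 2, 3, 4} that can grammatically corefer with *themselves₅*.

{4}

*themselves* is an anaphor, so Principle A applies: it must be bound in its binding domain.
Binding domain of *themselves₅*: the embedded TP, whose subject is the editors₄.
*the negotiators₁* c-commands the anaphor but is outside its binding domain → cannot satisfy Principle A.
*the reviewers₂* c-commands the anaphor but is outside its binding domain → cannot satisfy Principle A.
*the jurors₃* c-commands the anaphor but is outside its binding domain → cannot satisfy Principle A.
*the editors₄* c-commands the anaphor within its binding domain → licit binder.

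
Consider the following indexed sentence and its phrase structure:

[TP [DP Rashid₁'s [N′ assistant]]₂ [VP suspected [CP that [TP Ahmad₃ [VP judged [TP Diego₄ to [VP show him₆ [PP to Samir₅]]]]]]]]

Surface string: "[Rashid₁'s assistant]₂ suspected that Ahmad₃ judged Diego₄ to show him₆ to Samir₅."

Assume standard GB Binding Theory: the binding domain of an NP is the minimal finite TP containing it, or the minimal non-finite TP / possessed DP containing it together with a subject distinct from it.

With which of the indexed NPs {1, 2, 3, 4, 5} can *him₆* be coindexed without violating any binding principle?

*him* is a pronoun, so Principle B applies: it must be free in its binding domain.
Binding domain of *him₆*: the embedded TP, whose subject is Diego₄.
*Rashid₁* and the pronoun do not c-command one another → neither Principle B nor Principle C is at stake; coindexation permitted.
*[Rashid₁'s assistant]₂* c-commands the pronoun but from outside its binding domain, and is not c-commanded by it → coindexation permitted.
*Ahmad₃* c-commands the pronoun but from outside its binding domain, and is not c-commanded by it → coindexation permitted.
*Diego₄* c-commands the pronoun within its binding domain → coindexation would violate Principle B.
*Samir₅*: the pronoun c-commands this R-expression → coindexation would violate Principle C on *Samir₅*.

{1, 2, 3}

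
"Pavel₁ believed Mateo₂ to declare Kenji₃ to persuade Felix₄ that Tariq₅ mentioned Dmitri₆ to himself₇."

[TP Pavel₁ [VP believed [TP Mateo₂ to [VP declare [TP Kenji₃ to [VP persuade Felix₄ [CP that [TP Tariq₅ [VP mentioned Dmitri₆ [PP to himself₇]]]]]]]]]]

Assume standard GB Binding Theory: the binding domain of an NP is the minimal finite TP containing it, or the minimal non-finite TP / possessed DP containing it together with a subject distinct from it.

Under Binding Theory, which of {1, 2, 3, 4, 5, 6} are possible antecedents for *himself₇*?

{5, 6}

*himself* is an anaphor, so Principle A applies: it must be bound in its binding domain.
Binding domain of *himself₇*: the embedded TP, whose subject is Tariq₅.
*Pavel₁* c-commands the anaphor but is outside its binding domain → cannot satisfy Principle A.
*Mateo₂* c-commands the anaphor but is outside its binding domain → cannot satisfy Principle A.
*Kenji₃* c-commands the anaphor but is outside its binding domain → cannot satisfy Principle A.
*Felix₄* c-commands the anaphor but is outside its binding domain → cannot satisfy Principle A.
*Tariq₅* c-commands the anaphor within its binding domain → licit binder.
*Dmitri₆* c-commands the anaphor within its binding domain → licit binder.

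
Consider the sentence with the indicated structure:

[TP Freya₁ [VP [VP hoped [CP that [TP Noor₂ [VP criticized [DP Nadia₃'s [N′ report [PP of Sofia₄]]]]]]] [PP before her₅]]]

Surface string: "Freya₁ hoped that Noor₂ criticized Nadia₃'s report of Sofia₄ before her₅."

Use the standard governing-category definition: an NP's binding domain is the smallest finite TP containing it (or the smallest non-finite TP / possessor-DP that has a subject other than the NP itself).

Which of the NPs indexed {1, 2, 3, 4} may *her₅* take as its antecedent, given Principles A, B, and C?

*her* is a pronoun, so Principle B applies: it must be free in its binding domain.
Binding domain of *her₅*: the matrix TP, whose subject is Freya₁.
*Freya₁* c-commands the pronoun within its binding domain → coindexation would violate Principle B.
*Noor₂* and the pronoun do not c-command one another → neither Principle B nor Principle C is at stake; coindexation permitted.
*Nadia₃* and the pronoun do not c-command one another → neither Principle B nor Principle C is at stake; coindexation permitted.
*Sofia₄* and the pronoun do not c-command one another → neither Principle B nor Principle C is at stake; coindexation permitted.

{2, 3, 4}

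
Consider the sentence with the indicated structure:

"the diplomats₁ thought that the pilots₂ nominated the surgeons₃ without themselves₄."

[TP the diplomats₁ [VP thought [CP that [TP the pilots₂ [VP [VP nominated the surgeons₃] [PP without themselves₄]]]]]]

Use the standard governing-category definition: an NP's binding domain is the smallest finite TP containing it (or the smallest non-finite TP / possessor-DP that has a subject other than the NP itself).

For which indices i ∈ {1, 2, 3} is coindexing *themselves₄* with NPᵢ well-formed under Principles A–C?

*themselves* is an anaphor, so Principle A applies: it must be bound in its binding domain.
Binding domain of *themselves₄*: the embedded TP, whose subject is the pilots₂.
*the diplomats₁* c-commands the anaphor but is outside its binding domain → cannot satisfy Principle A.
*the pilots₂* c-commands the anaphor within its binding domain → licit binder.
*the surgeons₃* does not c-command the anaphor → cannot bind it.

{2}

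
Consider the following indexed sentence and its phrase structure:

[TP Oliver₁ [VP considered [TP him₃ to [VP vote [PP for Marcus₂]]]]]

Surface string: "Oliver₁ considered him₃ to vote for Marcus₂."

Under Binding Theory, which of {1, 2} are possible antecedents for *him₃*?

none

*him* is a pronoun, so Principle B applies: it must be free in its binding domain.
Binding domain of *him₃*: the matrix TP, whose subject is Oliver₁.
*Oliver₁* c-commands the pronoun within its binding domain → coindexation would violate Principle B.
*Marcus₂*: the pronoun c-commands this R-expression → coindexation would violate Principle C on *Marcus₂*.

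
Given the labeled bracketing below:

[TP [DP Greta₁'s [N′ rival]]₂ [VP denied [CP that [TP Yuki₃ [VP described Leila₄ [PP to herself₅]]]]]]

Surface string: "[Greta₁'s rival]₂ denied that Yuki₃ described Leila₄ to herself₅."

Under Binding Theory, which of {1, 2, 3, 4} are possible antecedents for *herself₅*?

{3, 4}

*herself* is an anaphor, so Principle A applies: it must be bound in its binding domain.
Binding domain of *herself₅*: the embedded TP, whose subject is Yuki₃.
*Greta₁* does not c-command the anaphor → cannot bind it.
*[Greta₁'s rival]₂* c-commands the anaphor but is outside its binding domain → cannot satisfy Principle A.
*Yuki₃* c-commands the anaphor within its binding domain → licit binder.
*Leila₄* c-commands the anaphor within its binding domain → licit binder.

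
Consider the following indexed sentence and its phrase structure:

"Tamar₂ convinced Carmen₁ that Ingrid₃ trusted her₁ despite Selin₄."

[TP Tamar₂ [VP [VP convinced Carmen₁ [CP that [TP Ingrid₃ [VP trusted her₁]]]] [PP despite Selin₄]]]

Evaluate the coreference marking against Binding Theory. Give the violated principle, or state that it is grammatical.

grammatical

The two coindexed NPs are *Carmen₁* and *her₁*.
*her₁* is a pronoun; its binding domain is the embedded TP, whose subject is Ingrid₃. Within that domain it is c-commanded only by *Ingrid₃*, which carries a different index — the pronoun is free locally, so Principle B holds.
*Carmen₁* is an R-expression; *her₁* does not c-command it, and no other NP shares its index, so Principle C is satisfied.
All principles are respected.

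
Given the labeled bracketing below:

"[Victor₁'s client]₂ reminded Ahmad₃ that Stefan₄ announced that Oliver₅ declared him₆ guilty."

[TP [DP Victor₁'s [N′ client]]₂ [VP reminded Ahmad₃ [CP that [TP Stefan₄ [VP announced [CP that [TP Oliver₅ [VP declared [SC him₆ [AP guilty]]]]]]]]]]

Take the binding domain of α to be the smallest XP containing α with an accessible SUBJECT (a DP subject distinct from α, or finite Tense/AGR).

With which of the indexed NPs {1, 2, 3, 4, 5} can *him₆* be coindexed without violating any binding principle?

{1, 2, 3, 4}

*him* is a pronoun, so Principle B applies: it must be free in its binding domain.
Binding domain of *him₆*: the embedded TP, whose subject is Oliver₅.
*Victor₁* and the pronoun do not c-command one another → neither Principle B nor Principle C is at stake; coindexation permitted.
*[Victor₁'s client]₂* c-commands the pronoun but from outside its binding domain, and is not c-commanded by it → coindexation permitted.
*Ahmad₃* c-commands the pronoun but from outside its binding domain, and is not c-commanded by it → coindexation permitted.
*Stefan₄* c-commands the pronoun but from outside its binding domain, and is not c-commanded by it → coindexation permitted.
*Oliver₅* c-commands the pronoun within its binding domain → coindexation would violate Principle B.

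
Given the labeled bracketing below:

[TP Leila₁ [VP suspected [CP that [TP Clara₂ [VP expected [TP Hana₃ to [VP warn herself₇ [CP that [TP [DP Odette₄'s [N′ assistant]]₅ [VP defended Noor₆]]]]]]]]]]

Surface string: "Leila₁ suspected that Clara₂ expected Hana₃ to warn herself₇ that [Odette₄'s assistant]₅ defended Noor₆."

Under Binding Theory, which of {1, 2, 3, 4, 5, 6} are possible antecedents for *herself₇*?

*herself* is an anaphor, so Principle A applies: it must be bound in its binding domain.
Binding domain of *herself₇*: the embedded TP, whose subject is Hana₃.
*Leila₁* c-commands the anaphor but is outside its binding domain → cannot satisfy Principle A.
*Clara₂* c-commands the anaphor but is outside its binding domain → cannot satisfy Principle A.
*Hana₃* c-commands the anaphor within its binding domain → licit binder.
*Odette₄* does not c-command the anaphor → cannot bind it.
*[Odette₄'s assistant]₅* does not c-command the anaphor → cannot bind it.
*Noor₆* does not c-command the anaphor → cannot bind it.

{3}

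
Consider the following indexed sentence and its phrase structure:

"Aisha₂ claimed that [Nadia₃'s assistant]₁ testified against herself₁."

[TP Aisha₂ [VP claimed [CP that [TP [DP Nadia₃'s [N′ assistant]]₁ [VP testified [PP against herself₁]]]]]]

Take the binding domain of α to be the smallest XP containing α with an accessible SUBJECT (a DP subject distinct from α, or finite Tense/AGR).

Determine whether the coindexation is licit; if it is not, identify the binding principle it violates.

grammatical

The two coindexed NPs are *[Nadia₃'s assistant]₁* and *herself₁*.
*herself₁* is an anaphor; its binding domain is the embedded TP, whose subject is [Nadia₃'s assistant]₁. *[Nadia₃'s assistant]₁* c-commands it within that domain and shares its index, so Principle A is satisfied.
*[Nadia₃'s assistant]₁* is an R-expression; *herself₁* does not c-command it, and no other NP shares its index, so Principle C is satisfied.
All principles are respected.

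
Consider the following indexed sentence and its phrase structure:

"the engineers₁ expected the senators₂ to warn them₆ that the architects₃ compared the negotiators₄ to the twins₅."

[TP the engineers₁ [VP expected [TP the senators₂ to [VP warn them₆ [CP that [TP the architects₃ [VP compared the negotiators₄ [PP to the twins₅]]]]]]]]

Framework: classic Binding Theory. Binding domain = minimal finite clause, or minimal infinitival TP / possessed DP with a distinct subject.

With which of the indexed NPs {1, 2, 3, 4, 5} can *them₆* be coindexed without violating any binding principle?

*them* is a pronoun, so Principle B applies: it must be free in its binding domain.
Binding domain of *them₆*: the embedded TP, whose subject is the senators₂.
*the engineers₁* c-commands the pronoun but from outside its binding domain, and is not c-commanded by it → coindexation permitted.
*the senators₂* c-commands the pronoun within its binding domain → coindexation would violate Principle B.
*the architects₃*: the pronoun c-commands this R-expression → coindexation would violate Principle C on *the architects₃*.
*the negotiators₄*: the pronoun c-commands this R-expression → coindexation would violate Principle C on *the negotiators₄*.
*the twins₅*: the pronoun c-commands this R-expression → coindexation would violate Principle C on *the twins₅*.

{1}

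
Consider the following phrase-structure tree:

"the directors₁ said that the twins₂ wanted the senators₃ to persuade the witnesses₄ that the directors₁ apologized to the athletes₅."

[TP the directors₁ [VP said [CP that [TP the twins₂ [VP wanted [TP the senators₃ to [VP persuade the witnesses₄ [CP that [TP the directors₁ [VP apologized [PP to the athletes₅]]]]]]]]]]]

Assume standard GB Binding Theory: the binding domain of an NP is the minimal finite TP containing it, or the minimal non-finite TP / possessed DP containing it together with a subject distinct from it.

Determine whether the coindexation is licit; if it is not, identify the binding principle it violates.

Principle C

The two coindexed NPs are *the directors₁* (the higher occurrence) and *the directors₁* (the lower occurrence).
*the directors₁* (the lower occurrence) is an R-expression. Principle C requires it to be free everywhere.
*the directors₁* (the higher occurrence) c-commands it and carries the same index.
The R-expression is bound → Principle C violation.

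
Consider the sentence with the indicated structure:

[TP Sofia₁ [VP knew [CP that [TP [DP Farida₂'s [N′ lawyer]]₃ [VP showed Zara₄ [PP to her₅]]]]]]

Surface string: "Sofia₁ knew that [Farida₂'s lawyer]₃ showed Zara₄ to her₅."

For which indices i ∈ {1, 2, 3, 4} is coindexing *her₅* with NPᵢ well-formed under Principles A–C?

{1, 2}

*her* is a pronoun, so Principle B applies: it must be free in its binding domain.
Binding domain of *her₅*: the embedded TP, whose subject is [Farida₂'s lawyer]₃.
*Sofia₁* c-commands the pronoun but from outside its binding domain, and is not c-commanded by it → coindexation permitted.
*Farida₂* and the pronoun do not c-command one another → neither Principle B nor Principle C is at stake; coindexation permitted.
*[Farida₂'s lawyer]₃* c-commands the pronoun within its binding domain → coindexation would violate Principle B.
*Zara₄* c-commands the pronoun within its binding domain → coindexation would violate Principle B.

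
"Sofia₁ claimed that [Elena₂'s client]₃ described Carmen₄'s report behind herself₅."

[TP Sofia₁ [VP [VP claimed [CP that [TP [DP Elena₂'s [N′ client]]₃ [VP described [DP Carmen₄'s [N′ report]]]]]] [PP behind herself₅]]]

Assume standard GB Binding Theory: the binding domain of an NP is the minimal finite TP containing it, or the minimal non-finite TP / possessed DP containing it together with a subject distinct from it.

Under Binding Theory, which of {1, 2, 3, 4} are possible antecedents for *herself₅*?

*herself* is an anaphor, so Principle A applies: it must be bound in its binding domain.
Binding domain of *herself₅*: the matrix TP, whose subject is Sofia₁.
*Sofia₁* c-commands the anaphor within its binding domain → licit binder.
*Elena₂* does not c-command the anaphor → cannot bind it.
*[Elena₂'s client]₃* does not c-command the anaphor → cannot bind it.
*Carmen₄* does not c-command the anaphor → cannot bind it.

{1}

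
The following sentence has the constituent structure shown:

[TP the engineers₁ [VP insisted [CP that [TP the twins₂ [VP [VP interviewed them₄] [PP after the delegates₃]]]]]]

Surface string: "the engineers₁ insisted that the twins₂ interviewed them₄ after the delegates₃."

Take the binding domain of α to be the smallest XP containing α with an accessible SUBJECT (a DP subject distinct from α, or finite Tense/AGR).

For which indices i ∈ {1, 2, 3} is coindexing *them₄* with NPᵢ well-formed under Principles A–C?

{1, 3}

*them* is a pronoun, so Principle B applies: it must be free in its binding domain.
Binding domain of *them₄*: the embedded TP, whose subject is the twins₂.
*the engineers₁* c-commands the pronoun but from outside its binding domain, and is not c-commanded by it → coindexation permitted.
*the twins₂* c-commands the pronoun within its binding domain → coindexation would violate Principle B.
*the delegates₃* and the pronoun do not c-command one another → neither Principle B nor Principle C is at stake; coindexation permitted.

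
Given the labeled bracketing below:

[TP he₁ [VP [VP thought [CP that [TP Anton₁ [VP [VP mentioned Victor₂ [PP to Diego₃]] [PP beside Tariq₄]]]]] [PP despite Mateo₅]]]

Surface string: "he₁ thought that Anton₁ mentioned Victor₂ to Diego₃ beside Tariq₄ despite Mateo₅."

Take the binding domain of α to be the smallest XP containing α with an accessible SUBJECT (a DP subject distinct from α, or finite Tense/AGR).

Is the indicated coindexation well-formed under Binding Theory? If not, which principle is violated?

The two coindexed NPs are *he₁* and *Anton₁*.
*Anton₁* is an R-expression. Principle C requires it to be free everywhere.
*he₁* c-commands it and carries the same index.
The R-expression is bound → Principle C violation.

Principle C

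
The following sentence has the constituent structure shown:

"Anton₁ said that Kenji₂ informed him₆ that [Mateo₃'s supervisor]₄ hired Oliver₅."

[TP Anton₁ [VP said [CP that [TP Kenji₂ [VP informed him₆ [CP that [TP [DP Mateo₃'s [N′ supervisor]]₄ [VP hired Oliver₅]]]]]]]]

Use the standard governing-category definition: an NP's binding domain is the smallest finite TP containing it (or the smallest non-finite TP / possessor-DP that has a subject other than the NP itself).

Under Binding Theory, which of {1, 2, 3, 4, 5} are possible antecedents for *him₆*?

{1}

*him* is a pronoun, so Principle B applies: it must be free in its binding domain.
Binding domain of *him₆*: the embedded TP, whose subject is Kenji₂.
*Anton₁* c-commands the pronoun but from outside its binding domain, and is not c-commanded by it → coindexation permitted.
*Kenji₂* c-commands the pronoun within its binding domain → coindexation would violate Principle B.
*Mateo₃*: the pronoun c-commands this R-expression → coindexation would violate Principle C on *Mateo₃*.
*[Mateo₃'s supervisor]₄*: the pronoun c-commands this R-expression → coindexation would violate Principle C on *[Mateo₃'s supervisor]₄*.
*Oliver₅*: the pronoun c-commands this R-expression → coindexation would violate Principle C on *Oliver₅*.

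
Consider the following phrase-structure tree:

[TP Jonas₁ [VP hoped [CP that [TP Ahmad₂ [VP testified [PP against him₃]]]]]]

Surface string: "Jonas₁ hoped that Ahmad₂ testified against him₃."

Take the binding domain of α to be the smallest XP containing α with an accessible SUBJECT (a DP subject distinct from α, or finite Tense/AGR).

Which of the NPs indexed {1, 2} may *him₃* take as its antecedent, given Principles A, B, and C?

*him* is a pronoun, so Principle B applies: it must be free in its binding domain.
Binding domain of *him₃*: the embedded TP, whose subject is Ahmad₂.
*Jonas₁* c-commands the pronoun but from outside its binding domain, and is not c-commanded by it → coindexation permitted.
*Ahmad₂* c-commands the pronoun within its binding domain → coindexation would violate Principle B.

{1}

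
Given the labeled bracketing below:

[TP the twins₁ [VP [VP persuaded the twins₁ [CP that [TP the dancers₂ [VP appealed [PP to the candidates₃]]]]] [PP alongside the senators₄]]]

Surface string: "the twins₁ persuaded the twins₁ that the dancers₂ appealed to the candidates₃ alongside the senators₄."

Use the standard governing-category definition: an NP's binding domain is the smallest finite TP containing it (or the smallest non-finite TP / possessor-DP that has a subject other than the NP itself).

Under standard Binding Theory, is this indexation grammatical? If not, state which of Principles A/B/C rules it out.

The two coindexed NPs are *the twins₁* (the higher occurrence) and *the twins₁* (the lower occurrence).
*the twins₁* (the lower occurrence) is an R-expression. Principle C requires it to be free everywhere.
*the twins₁* (the higher occurrence) c-commands it and carries the same index.
The R-expression is bound → Principle C violation.

Principle C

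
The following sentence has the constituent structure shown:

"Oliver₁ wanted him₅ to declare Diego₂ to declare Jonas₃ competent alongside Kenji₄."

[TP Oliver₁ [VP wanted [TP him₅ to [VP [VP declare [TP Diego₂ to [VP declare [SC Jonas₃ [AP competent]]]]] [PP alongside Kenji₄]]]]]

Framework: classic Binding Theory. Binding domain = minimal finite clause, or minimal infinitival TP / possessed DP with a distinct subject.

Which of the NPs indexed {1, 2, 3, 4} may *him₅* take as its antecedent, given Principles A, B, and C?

*him* is a pronoun, so Principle B applies: it must be free in its binding domain.
Binding domain of *him₅*: the matrix TP, whose subject is Oliver₁.
*Oliver₁* c-commands the pronoun within its binding domain → coindexation would violate Principle B.
*Diego₂*: the pronoun c-commands this R-expression → coindexation would violate Principle C on *Diego₂*.
*Jonas₃*: the pronoun c-commands this R-expression → coindexation would violate Principle C on *Jonas₃*.
*Kenji₄*: the pronoun c-commands this R-expression → coindexation would violate Principle C on *Kenji₄*.

none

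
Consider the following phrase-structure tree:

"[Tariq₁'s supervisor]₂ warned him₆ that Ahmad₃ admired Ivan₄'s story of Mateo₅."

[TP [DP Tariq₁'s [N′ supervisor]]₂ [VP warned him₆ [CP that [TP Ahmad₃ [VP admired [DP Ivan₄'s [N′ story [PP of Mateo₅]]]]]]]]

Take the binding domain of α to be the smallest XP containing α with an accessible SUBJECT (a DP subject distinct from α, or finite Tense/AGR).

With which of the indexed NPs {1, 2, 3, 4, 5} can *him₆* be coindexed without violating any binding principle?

{1}

*him* is a pronoun, so Principle B applies: it must be free in its binding domain.
Binding domain of *him₆*: the matrix TP, whose subject is [Tariq₁'s supervisor]₂.
*Tariq₁* and the pronoun do not c-command one another → neither Principle B nor Principle C is at stake; coindexation permitted.
*[Tariq₁'s supervisor]₂* c-commands the pronoun within its binding domain → coindexation would violate Principle B.
*Ahmad₃*: the pronoun c-commands this R-expression → coindexation would violate Principle C on *Ahmad₃*.
*Ivan₄*: the pronoun c-commands this R-expression → coindexation would violate Principle C on *Ivan₄*.
*Mateo₅*: the pronoun c-commands this R-expression → coindexation would violate Principle C on *Mateo₅*.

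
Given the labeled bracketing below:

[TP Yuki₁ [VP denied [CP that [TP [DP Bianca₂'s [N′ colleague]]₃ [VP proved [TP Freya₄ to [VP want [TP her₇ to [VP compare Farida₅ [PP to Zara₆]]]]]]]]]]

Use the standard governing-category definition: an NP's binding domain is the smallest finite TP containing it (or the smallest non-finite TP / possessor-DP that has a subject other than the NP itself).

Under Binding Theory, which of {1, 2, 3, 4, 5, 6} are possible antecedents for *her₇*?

*her* is a pronoun, so Principle B applies: it must be free in its binding domain.
Binding domain of *her₇*: the embedded TP, whose subject is Freya₄.
*Yuki₁* c-commands the pronoun but from outside its binding domain, and is not c-commanded by it → coindexation permitted.
*Bianca₂* and the pronoun do not c-command one another → neither Principle B nor Principle C is at stake; coindexation permitted.
*[Bianca₂'s colleague]₃* c-commands the pronoun but from outside its binding domain, and is not c-commanded by it → coindexation permitted.
*Freya₄* c-commands the pronoun within its binding domain → coindexation would violate Principle B.
*Farida₅*: the pronoun c-commands this R-expression → coindexation would violate Principle C on *Farida₅*.
*Zara₆*: the pronoun c-commands this R-expression → coindexation would violate Principle C on *Zara₆*.

{1, 2, 3}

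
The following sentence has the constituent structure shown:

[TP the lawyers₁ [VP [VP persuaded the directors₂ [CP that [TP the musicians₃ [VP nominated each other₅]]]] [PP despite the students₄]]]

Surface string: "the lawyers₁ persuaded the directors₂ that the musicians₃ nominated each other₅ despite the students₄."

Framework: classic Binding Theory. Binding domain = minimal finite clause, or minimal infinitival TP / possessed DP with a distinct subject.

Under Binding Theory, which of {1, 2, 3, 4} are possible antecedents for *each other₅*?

*each other* is an anaphor, so Principle A applies: it must be bound in its binding domain.
Binding domain of *each other₅*: the embedded TP, whose subject is the musicians₃.
*the lawyers₁* c-commands the anaphor but is outside its binding domain → cannot satisfy Principle A.
*the directors₂* c-commands the anaphor but is outside its binding domain → cannot satisfy Principle A.
*the musicians₃* c-commands the anaphor within its binding domain → licit binder.
*the students₄* does not c-command the anaphor → cannot bind it.

{3}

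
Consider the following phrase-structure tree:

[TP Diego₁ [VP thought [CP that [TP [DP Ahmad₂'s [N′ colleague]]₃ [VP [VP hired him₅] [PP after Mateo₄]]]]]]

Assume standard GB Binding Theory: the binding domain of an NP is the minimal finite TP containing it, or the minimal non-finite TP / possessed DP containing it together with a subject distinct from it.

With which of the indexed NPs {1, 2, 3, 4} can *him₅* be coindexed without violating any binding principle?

{1, 2, 4}

*him* is a pronoun, so Principle B applies: it must be free in its binding domain.
Binding domain of *him₅*: the embedded TP, whose subject is [Ahmad₂'s colleague]₃.
*Diego₁* c-commands the pronoun but from outside its binding domain, and is not c-commanded by it → coindexation permitted.
*Ahmad₂* and the pronoun do not c-command one another → neither Principle B nor Principle C is at stake; coindexation permitted.
*[Ahmad₂'s colleague]₃* c-commands the pronoun within its binding domain → coindexation would violate Principle B.
*Mateo₄* and the pronoun do not c-command one another → neither Principle B nor Principle C is at stake; coindexation permitted.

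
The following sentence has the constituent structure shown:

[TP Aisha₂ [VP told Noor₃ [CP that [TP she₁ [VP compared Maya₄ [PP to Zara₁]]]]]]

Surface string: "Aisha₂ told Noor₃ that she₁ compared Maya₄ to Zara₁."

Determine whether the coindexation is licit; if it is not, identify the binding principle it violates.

The two coindexed NPs are *she₁* and *Zara₁*.
*Zara₁* is an R-expression. Principle C requires it to be free everywhere.
*she₁* c-commands it and carries the same index.
The R-expression is bound → Principle C violation.

Principle C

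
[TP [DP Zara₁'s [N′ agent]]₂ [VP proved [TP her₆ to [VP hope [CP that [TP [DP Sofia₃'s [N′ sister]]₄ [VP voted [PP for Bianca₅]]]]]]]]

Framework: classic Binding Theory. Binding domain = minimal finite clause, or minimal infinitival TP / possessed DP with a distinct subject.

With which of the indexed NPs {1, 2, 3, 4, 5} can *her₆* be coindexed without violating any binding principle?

*her* is a pronoun, so Principle B applies: it must be free in its binding domain.
Binding domain of *her₆*: the matrix TP, whose subject is [Zara₁'s agent]₂.
*Zara₁* and the pronoun do not c-command one another → neither Principle B nor Principle C is at stake; coindexation permitted.
*[Zara₁'s agent]₂* c-commands the pronoun within its binding domain → coindexation would violate Principle B.
*Sofia₃*: the pronoun c-commands this R-expression → coindexation would violate Principle C on *Sofia₃*.
*[Sofia₃'s sister]₄*: the pronoun c-commands this R-expression → coindexation would violate Principle C on *[Sofia₃'s sister]₄*.
*Bianca₅*: the pronoun c-commands this R-expression → coindexation would violate Principle C on *Bianca₅*.

{1}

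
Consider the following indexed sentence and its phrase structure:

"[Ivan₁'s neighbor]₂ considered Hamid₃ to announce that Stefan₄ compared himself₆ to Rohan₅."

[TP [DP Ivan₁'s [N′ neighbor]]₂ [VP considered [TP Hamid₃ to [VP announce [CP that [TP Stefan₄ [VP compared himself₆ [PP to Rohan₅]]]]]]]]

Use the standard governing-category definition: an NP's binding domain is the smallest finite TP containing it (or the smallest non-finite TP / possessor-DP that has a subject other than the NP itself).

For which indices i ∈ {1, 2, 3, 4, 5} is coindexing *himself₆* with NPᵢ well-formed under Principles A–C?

*himself* is an anaphor, so Principle A applies: it must be bound in its binding domain.
Binding domain of *himself₆*: the embedded TP, whose subject is Stefan₄.
*Ivan₁* does not c-command the anaphor → cannot bind it.
*[Ivan₁'s neighbor]₂* c-commands the anaphor but is outside its binding domain → cannot satisfy Principle A.
*Hamid₃* c-commands the anaphor but is outside its binding domain → cannot satisfy Principle A.
*Stefan₄* c-commands the anaphor within its binding domain → licit binder.
*Rohan₅* does not c-command the anaphor → cannot bind it.

{4}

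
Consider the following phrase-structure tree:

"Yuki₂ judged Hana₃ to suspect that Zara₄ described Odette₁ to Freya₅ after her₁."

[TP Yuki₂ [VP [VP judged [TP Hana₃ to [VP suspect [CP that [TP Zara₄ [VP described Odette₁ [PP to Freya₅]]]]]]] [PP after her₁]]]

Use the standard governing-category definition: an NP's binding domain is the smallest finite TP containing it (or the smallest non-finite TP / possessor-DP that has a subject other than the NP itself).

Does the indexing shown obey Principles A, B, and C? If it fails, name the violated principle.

grammatical

The two coindexed NPs are *Odette₁* and *her₁*.
*her₁* is a pronoun; its binding domain is the matrix TP, whose subject is Yuki₂. Within that domain it is c-commanded only by *Yuki₂*, which carries a different index — the pronoun is free locally, so Principle B holds.
*Odette₁* is an R-expression; *her₁* does not c-command it, and no other NP shares its index, so Principle C is satisfied.
All principles are respected.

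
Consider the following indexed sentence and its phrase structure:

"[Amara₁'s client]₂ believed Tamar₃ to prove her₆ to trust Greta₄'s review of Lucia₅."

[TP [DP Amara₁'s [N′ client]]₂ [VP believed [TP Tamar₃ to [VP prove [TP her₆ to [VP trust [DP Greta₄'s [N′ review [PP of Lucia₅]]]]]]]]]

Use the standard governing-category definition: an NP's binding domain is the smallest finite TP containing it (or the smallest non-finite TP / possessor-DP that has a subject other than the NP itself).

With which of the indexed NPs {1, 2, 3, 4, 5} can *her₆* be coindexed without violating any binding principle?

{1, 2}

*her* is a pronoun, so Principle B applies: it must be free in its binding domain.
Binding domain of *her₆*: the embedded TP, whose subject is Tamar₃.
*Amara₁* and the pronoun do not c-command one another → neither Principle B nor Principle C is at stake; coindexation permitted.
*[Amara₁'s client]₂* c-commands the pronoun but from outside its binding domain, and is not c-commanded by it → coindexation permitted.
*Tamar₃* c-commands the pronoun within its binding domain → coindexation would violate Principle B.
*Greta₄*: the pronoun c-commands this R-expression → coindexation would violate Principle C on *Greta₄*.
*Lucia₅*: the pronoun c-commands this R-expression → coindexation would violate Principle C on *Lucia₅*.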